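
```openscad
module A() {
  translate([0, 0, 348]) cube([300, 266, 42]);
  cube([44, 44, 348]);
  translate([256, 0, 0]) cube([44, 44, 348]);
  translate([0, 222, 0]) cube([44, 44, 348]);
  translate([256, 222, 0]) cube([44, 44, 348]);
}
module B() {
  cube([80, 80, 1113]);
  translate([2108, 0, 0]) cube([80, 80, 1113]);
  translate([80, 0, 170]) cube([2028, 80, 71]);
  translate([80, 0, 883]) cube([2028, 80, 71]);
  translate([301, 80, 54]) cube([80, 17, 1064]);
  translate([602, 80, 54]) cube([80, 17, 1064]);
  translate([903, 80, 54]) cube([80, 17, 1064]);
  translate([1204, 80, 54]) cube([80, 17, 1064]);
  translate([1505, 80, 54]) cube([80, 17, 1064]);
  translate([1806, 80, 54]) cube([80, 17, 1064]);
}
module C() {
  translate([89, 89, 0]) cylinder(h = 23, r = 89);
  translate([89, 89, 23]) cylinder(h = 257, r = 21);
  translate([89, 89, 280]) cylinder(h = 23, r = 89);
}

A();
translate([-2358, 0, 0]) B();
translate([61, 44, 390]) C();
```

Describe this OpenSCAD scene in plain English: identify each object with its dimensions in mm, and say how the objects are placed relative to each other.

A is a simple wooden stool: a rectangular seat 300 mm (x) by 266 mm (y), 42 mm thick, top face at z = 390 mm, on four square legs, each 44×44 mm in cross-section. The legs rest on z = 0, each flush with a corner of the seat.

B is a fence section. Two 80×80 mm posts, 1113 mm tall, stand on the floor with a clear span of 2028 mm between their inner faces. Two horizontal rails of 80×71 mm section span the gap between the posts with their undersides at z = 170 mm and z = 883 mm, flush with the posts' −y face. 6 pickets, each 80 mm wide, 17 mm thick and 1064 mm tall, are fixed to the +y face of the rails with their bottoms at z = 54 mm, evenly spaced across the span with equal gaps (rounded down to the nearest mm) at the −x end and between each pair — any rounding remainder accumulates at the +x end.

C is a spool: two coaxial disc flanges of radius 89 mm and thickness 23 mm, joined by a core cylinder of radius 21 mm and height 257 mm. The lower flange rests on z = 0 and the three cylinders share a vertical axis.

The fence section is on the floor beside the stool on its −x side. The spool is on top of the stool, centred.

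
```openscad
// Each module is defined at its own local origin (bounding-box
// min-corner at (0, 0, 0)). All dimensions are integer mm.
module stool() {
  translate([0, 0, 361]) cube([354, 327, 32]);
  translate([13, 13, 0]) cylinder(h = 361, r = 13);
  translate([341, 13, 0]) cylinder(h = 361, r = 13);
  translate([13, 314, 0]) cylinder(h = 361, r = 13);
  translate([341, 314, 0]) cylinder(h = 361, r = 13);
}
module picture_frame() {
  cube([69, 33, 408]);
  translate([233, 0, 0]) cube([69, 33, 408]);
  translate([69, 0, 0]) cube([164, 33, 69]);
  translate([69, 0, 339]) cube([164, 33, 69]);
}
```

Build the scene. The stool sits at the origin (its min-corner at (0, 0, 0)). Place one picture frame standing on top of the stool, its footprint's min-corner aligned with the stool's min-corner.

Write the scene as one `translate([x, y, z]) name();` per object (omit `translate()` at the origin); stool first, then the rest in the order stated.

stool();
translate([0, 0, 393]) picture_frame();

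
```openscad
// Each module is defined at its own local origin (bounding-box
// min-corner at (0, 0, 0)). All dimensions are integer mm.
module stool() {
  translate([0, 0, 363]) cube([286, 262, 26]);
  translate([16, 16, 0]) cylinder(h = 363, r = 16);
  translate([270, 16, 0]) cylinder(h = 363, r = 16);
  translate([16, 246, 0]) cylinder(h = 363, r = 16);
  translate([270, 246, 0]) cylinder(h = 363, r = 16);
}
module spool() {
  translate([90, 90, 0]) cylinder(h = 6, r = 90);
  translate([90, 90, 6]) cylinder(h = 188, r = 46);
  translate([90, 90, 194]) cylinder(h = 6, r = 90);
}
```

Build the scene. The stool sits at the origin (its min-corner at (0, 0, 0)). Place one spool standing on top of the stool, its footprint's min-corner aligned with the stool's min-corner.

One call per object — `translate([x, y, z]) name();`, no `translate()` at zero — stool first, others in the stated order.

stool();
translate([0, 0, 389]) spool();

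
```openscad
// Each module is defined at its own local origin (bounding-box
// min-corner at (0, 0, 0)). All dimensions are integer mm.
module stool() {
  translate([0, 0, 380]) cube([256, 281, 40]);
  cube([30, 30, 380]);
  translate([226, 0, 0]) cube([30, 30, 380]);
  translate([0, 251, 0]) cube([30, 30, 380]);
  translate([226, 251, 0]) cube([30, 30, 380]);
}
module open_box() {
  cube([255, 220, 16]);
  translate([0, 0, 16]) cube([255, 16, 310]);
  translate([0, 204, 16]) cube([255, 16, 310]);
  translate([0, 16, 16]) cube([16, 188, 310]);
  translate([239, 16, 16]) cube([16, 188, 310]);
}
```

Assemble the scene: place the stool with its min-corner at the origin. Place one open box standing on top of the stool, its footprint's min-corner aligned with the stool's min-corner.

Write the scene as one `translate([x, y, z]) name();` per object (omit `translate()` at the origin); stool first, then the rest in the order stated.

stool();
translate([0, 0, 420]) open_box();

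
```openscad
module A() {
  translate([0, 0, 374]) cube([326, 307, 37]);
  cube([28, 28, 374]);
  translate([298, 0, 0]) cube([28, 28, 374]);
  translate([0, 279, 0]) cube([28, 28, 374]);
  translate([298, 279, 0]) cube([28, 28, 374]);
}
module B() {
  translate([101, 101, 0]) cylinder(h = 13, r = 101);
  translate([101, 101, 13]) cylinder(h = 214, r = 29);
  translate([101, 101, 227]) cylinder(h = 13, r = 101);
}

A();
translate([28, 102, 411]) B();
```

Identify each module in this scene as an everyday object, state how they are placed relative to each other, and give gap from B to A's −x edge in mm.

A is a stool. B is a spool. The spool is on top of the stool. The gap from the spool to the stool's −x edge is 28 mm.

The spool's min-x is at 28; the stool's min-x is 0; gap = 28 mm.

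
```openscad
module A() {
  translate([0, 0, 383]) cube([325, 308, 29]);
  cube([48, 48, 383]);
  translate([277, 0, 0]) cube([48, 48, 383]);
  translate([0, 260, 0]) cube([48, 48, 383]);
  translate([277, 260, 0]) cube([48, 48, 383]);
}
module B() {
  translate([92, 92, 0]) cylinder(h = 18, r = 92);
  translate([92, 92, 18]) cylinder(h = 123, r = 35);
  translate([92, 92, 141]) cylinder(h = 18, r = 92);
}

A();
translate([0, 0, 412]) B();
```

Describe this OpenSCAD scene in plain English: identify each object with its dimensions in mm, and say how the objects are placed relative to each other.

A is a four-legged stool. The seat is a 325×308×29 mm slab whose top surface is at z = 412 mm; four square legs, each 48×48 mm in cross-section, run from the floor (z = 0) to the underside of the seat, each flush with a corner of the seat.

B is a spool: two coaxial disc flanges of radius 92 mm and thickness 18 mm, joined by a core cylinder of radius 35 mm and height 123 mm. The lower flange rests on z = 0 and the three cylinders share a vertical axis.

The spool is on top of the stool.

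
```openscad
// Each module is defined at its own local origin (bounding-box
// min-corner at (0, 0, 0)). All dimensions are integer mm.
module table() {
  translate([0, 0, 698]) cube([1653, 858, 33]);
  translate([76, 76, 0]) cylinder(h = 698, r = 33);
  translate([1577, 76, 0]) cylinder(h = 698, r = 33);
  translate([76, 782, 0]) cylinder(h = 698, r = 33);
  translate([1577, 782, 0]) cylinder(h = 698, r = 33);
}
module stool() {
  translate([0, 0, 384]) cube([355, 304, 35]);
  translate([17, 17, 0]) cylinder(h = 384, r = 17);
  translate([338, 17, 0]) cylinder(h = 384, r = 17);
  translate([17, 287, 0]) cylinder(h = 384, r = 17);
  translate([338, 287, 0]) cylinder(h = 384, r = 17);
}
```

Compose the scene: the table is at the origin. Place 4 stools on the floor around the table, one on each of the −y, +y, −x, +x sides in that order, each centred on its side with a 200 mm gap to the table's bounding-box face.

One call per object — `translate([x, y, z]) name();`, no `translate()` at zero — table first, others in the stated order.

table();
translate([649, -504, 0]) stool();
translate([649, 1058, 0]) stool();
translate([-555, 277, 0]) stool();
translate([1853, 277, 0]) stool();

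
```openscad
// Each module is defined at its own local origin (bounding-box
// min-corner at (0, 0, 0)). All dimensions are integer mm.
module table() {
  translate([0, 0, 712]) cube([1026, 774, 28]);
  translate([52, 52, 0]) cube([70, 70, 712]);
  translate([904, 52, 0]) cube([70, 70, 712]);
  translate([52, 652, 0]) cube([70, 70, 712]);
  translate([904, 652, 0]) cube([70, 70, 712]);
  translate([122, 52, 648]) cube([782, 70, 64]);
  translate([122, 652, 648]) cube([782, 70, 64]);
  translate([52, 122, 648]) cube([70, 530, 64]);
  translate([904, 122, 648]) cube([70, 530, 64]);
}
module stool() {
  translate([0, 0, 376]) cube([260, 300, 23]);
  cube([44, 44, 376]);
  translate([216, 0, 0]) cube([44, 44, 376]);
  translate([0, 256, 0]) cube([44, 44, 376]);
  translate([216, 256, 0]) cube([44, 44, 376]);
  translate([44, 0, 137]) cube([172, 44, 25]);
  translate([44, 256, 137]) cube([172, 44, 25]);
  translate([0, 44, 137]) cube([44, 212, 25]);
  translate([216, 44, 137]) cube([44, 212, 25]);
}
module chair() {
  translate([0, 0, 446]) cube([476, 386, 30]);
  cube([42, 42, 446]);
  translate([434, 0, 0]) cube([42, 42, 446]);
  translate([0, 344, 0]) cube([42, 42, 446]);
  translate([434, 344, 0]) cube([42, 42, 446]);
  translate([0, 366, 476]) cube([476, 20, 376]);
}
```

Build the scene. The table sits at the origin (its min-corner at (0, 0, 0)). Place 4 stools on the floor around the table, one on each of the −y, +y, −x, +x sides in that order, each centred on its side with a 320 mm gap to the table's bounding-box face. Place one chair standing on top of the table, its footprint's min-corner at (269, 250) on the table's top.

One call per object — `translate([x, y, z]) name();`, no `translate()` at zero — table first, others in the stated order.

table();
translate([383, -620, 0]) stool();
translate([383, 1094, 0]) stool();
translate([-580, 237, 0]) stool();
translate([1346, 237, 0]) stool();
translate([269, 250, 740]) chair();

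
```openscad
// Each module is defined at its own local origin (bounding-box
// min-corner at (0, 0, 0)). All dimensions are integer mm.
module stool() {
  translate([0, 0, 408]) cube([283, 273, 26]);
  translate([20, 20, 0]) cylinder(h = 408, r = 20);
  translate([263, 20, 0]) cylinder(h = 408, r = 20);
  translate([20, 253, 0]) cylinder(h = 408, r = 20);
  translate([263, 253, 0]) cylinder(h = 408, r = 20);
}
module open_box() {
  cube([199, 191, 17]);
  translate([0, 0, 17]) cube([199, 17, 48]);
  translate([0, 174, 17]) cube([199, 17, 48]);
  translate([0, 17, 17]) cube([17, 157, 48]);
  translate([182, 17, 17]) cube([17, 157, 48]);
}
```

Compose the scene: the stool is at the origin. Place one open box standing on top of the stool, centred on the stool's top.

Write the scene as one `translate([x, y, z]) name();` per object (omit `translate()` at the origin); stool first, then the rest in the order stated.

stool();
translate([42, 41, 434]) open_box();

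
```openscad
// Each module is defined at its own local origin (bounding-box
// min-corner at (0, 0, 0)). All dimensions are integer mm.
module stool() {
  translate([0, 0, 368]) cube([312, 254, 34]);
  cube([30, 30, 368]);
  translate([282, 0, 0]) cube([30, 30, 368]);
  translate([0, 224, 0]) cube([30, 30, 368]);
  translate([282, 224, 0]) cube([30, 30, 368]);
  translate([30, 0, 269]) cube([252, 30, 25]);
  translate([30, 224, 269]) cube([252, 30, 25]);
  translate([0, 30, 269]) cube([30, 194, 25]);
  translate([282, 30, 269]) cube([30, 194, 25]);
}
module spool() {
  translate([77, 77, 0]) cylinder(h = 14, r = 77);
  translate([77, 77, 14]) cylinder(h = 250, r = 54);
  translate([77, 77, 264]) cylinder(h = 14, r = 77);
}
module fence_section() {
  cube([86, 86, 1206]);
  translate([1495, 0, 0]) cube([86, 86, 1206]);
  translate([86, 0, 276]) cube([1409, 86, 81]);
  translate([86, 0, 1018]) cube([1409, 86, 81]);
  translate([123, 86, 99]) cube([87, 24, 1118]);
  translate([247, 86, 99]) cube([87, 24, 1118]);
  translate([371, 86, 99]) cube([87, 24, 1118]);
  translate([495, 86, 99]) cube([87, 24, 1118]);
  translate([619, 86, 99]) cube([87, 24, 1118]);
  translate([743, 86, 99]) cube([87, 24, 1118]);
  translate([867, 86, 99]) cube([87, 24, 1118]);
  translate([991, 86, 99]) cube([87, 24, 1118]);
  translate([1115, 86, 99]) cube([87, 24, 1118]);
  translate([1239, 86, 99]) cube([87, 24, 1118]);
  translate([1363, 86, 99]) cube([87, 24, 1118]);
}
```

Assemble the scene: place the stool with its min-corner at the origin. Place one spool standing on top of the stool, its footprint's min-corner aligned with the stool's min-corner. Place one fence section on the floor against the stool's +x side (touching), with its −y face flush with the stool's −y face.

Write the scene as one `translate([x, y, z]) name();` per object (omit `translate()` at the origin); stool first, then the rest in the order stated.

stool();
translate([0, 0, 402]) spool();
translate([312, 0, 0]) fence_section();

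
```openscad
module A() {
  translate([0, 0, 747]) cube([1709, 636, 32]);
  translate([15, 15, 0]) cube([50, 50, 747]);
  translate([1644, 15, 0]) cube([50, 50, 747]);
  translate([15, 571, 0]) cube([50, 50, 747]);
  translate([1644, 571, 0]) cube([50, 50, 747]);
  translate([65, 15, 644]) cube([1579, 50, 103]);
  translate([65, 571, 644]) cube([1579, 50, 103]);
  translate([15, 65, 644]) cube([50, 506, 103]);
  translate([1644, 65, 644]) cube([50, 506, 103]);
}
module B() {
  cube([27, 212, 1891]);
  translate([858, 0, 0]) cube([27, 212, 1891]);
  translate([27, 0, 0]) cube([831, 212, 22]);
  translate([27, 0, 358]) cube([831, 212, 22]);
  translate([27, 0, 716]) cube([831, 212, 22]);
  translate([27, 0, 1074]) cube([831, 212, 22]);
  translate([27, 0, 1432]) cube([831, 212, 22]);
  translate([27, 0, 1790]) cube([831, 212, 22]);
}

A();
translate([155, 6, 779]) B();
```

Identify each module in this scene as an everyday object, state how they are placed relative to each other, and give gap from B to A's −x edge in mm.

A is a table. B is a bookshelf. The bookshelf is on top of the table. The gap from the bookshelf to the table's −x edge is 155 mm.

The bookshelf's min-x is at 155; the table's min-x is 0; gap = 155 mm.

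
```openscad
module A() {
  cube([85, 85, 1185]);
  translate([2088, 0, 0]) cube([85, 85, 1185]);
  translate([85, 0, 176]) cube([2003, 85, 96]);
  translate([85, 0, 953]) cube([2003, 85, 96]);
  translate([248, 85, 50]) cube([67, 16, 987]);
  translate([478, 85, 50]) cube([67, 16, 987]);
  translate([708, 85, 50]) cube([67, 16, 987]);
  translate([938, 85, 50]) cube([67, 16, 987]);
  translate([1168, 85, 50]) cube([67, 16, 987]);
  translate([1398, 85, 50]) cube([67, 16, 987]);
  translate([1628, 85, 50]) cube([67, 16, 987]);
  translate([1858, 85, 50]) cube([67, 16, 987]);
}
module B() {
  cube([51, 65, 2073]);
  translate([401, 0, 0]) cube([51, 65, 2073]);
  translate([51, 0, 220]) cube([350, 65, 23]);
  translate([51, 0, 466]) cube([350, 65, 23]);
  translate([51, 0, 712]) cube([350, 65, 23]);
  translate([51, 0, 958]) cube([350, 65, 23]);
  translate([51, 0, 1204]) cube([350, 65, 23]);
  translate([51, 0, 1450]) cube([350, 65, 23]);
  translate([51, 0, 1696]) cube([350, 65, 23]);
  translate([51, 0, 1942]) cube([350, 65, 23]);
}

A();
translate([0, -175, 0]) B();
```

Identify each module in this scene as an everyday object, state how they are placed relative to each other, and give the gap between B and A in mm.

A is a fence section. B is a ladder. The ladder is on the floor beside the fence section on its −y side. The gap between the ladder and the fence section is 110 mm.

The ladder's nearest face is 110 mm from the fence section's −y face.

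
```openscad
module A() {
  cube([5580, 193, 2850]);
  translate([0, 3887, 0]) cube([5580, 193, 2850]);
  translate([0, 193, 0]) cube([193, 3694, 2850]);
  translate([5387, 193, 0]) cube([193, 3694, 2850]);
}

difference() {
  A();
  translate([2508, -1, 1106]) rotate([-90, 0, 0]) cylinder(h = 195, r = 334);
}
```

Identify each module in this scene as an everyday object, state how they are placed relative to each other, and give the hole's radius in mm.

A is a house frame. The house frame has a circular hole through its front wall. The hole's radius is 334 mm.

The subtracted cylinder has r = 334 mm.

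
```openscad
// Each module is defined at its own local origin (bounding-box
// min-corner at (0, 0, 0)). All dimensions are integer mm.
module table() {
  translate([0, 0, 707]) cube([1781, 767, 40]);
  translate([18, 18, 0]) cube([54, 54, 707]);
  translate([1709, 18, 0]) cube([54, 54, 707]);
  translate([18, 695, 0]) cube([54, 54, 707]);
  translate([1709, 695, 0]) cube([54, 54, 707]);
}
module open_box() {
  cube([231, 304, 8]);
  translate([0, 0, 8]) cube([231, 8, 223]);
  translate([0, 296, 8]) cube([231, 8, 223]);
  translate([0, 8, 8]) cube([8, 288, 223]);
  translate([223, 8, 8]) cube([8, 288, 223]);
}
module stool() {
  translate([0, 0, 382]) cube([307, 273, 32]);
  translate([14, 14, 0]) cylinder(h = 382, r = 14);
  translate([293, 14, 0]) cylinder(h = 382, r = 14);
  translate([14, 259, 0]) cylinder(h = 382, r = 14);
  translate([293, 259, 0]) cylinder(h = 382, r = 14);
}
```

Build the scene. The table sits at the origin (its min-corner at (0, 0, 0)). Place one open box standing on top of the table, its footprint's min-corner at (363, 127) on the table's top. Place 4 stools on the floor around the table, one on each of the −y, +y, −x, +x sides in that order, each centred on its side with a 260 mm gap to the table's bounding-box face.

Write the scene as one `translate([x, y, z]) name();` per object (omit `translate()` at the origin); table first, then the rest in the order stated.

table();
translate([363, 127, 747]) open_box();
translate([737, -533, 0]) stool();
translate([737, 1027, 0]) stool();
translate([-567, 247, 0]) stool();
translate([2041, 247, 0]) stool();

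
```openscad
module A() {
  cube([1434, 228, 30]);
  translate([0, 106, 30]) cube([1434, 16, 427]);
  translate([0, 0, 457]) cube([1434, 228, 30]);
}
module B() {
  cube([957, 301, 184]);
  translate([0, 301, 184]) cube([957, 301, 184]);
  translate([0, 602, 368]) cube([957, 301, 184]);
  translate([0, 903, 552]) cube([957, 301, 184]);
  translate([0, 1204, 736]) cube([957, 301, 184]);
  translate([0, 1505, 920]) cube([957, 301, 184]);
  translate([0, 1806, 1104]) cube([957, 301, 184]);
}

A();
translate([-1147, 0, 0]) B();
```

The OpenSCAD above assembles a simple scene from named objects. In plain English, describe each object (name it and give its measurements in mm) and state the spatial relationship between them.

A is an I-beam lying along x, 1434 mm long. Overall section height 487 mm. Two flanges 228 mm wide (y) and 30 mm thick, one on the floor and one at the top; a web 16 mm thick runs between them, centred on the flange width.

B is a straight staircase of 7 solid steps. Each step is 957 mm wide (x), 301 mm deep (y, the going) and 184 mm tall (the rise). The first step rests on the floor; each subsequent step sits one going further in +y and one rise higher in +z, directly behind and above the previous step with no overlap.

The staircase is on the floor beside the I-beam on its −x side.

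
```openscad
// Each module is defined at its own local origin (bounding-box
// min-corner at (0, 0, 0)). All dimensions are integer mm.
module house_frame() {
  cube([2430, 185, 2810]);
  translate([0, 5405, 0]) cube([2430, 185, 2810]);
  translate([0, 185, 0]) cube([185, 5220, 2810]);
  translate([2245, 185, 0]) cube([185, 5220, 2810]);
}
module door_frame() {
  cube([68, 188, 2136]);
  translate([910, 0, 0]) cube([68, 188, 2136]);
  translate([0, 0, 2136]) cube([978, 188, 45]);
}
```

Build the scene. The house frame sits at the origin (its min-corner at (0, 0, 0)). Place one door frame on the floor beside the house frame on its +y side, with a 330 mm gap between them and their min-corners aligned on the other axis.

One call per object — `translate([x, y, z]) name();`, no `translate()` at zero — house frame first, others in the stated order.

house_frame();
translate([0, 5920, 0]) door_frame();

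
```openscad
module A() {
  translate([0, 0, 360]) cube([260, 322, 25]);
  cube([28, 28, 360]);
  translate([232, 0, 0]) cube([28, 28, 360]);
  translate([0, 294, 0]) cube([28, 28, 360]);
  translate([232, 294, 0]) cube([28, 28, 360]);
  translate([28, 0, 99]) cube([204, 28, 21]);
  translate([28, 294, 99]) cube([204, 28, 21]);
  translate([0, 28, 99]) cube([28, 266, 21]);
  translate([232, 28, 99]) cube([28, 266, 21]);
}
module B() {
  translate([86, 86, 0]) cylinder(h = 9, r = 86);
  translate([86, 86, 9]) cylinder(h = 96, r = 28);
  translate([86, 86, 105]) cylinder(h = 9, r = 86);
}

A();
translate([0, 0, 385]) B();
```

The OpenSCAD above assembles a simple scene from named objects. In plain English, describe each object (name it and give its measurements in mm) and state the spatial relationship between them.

A is a simple wooden stool: a rectangular seat 260 mm (x) by 322 mm (y), 25 mm thick, top face at z = 385 mm, on four square legs, each 28×28 mm in cross-section. The legs rest on z = 0, each flush with a corner of the seat. Four stretchers, 28 mm wide and 21 mm tall, connect adjacent legs with their undersides at z = 99 mm, each running between the inner faces of the legs it joins and aligned with the legs' outer faces on the other axis.

B is a spool: two coaxial disc flanges of radius 86 mm and thickness 9 mm, joined by a core cylinder of radius 28 mm and height 96 mm. The lower flange rests on z = 0 and the three cylinders share a vertical axis.

The spool is on top of the stool.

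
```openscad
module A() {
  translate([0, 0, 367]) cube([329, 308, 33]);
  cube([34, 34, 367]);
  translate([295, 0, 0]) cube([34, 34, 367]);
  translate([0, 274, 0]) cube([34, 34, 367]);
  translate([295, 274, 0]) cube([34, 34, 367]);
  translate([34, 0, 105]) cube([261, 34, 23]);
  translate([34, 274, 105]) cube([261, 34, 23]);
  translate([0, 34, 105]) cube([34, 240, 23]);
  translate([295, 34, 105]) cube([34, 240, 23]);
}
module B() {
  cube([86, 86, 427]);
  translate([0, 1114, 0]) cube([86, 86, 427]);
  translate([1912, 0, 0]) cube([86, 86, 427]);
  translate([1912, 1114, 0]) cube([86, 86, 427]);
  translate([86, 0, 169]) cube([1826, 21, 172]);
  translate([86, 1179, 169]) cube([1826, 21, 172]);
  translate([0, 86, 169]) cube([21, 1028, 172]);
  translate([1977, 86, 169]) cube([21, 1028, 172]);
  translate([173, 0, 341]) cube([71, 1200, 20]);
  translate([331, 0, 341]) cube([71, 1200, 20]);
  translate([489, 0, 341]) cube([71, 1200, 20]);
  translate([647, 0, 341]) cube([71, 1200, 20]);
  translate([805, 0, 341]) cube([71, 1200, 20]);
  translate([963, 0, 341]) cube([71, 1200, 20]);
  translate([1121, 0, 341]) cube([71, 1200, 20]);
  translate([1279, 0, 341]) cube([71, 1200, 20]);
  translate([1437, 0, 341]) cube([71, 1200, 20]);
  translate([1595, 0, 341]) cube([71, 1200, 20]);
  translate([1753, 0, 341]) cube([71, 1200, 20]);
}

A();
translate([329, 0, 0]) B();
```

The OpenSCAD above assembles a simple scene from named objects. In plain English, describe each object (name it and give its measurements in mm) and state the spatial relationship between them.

A is a four-legged stool. The seat is 329×308 mm, 33 mm thick, top at z = 400 mm. It stands on four square legs, each 34×34 mm in cross-section, from z = 0 to the seat underside, each flush with a corner of the seat. Four stretchers, 34 mm wide and 23 mm tall, connect adjacent legs with their undersides at z = 105 mm, each running between the inner faces of the legs it joins and aligned with the legs' outer faces on the other axis.

B is a bed frame 1998 mm long (x) by 1200 mm wide (y). Four 86×86 mm corner posts, 427 mm tall, at the corners of the footprint. Four rails of 21 mm thickness and 172 mm height run between adjacent posts with their undersides at z = 169 mm, their outer faces flush with the outside of the frame (the two x-running rails run between the posts' inner faces; the two y-running rails run between the posts' inner faces). 11 slats, each 71 mm wide (x) and 20 mm thick, lie across the top of the two x-running rails, running the full 1200 mm width of the frame in y; the slats are evenly spaced along x between the inner faces of the end posts with equal gaps (rounded down to the nearest mm) at the −x end and between each pair — any rounding remainder accumulates at the +x end.

The bed frame is against the stool's +x side, with their −y faces flush.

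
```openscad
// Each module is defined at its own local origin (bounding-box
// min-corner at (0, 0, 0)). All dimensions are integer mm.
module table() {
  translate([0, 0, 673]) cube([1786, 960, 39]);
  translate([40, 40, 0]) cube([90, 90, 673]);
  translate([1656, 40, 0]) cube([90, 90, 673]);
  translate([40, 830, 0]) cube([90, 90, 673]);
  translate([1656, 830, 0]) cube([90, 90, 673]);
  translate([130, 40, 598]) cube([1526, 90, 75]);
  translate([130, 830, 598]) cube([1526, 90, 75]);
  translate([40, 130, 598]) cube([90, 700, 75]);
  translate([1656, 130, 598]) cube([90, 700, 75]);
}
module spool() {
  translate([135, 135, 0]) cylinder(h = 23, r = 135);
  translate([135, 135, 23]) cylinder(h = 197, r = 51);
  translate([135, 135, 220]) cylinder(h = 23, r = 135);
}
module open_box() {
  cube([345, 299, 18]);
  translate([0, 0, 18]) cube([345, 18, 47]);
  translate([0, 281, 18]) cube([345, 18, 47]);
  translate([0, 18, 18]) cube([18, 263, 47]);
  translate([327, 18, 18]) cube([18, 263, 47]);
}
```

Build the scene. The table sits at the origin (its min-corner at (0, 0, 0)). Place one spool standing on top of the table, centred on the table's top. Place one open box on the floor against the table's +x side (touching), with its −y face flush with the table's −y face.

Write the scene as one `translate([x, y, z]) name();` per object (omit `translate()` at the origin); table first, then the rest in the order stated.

table();
translate([758, 345, 712]) spool();
translate([1786, 0, 0]) open_box();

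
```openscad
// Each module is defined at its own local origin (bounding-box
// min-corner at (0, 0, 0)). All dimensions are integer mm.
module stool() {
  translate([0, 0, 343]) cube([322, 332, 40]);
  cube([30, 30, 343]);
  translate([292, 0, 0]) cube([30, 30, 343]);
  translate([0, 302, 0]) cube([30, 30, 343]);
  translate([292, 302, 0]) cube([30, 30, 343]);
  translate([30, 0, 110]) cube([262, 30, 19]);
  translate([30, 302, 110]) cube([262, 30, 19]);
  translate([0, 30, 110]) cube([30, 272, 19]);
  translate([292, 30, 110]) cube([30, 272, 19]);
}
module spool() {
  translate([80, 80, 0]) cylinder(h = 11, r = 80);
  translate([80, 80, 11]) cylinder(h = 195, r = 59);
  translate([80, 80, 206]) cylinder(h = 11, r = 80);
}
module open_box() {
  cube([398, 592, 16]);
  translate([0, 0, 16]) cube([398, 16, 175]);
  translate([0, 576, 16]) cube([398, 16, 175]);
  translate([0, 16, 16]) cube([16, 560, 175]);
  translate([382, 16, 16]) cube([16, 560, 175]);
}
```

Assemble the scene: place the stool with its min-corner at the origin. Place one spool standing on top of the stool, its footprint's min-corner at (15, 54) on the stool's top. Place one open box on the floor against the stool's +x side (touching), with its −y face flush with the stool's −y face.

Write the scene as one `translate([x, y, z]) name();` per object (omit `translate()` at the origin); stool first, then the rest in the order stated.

stool();
translate([15, 54, 383]) spool();
translate([322, 0, 0]) open_box();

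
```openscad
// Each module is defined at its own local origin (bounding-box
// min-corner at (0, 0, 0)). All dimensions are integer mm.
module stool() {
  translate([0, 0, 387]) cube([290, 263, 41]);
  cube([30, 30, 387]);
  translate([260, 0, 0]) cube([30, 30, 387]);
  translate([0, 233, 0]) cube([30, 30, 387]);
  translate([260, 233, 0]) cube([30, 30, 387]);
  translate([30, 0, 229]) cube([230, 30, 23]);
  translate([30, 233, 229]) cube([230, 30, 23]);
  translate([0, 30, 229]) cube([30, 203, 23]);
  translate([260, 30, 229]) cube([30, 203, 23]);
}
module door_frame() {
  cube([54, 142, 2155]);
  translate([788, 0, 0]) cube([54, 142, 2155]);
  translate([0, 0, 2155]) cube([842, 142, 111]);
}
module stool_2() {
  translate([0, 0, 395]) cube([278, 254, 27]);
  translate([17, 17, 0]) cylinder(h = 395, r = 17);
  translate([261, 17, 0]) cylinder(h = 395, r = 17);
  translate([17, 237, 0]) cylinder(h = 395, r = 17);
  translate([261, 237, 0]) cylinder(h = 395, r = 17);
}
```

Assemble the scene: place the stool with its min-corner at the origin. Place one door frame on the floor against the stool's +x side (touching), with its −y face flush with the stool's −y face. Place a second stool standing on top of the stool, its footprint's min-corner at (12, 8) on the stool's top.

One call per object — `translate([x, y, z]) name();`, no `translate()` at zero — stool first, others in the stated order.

stool();
translate([290, 0, 0]) door_frame();
translate([12, 8, 428]) stool_2();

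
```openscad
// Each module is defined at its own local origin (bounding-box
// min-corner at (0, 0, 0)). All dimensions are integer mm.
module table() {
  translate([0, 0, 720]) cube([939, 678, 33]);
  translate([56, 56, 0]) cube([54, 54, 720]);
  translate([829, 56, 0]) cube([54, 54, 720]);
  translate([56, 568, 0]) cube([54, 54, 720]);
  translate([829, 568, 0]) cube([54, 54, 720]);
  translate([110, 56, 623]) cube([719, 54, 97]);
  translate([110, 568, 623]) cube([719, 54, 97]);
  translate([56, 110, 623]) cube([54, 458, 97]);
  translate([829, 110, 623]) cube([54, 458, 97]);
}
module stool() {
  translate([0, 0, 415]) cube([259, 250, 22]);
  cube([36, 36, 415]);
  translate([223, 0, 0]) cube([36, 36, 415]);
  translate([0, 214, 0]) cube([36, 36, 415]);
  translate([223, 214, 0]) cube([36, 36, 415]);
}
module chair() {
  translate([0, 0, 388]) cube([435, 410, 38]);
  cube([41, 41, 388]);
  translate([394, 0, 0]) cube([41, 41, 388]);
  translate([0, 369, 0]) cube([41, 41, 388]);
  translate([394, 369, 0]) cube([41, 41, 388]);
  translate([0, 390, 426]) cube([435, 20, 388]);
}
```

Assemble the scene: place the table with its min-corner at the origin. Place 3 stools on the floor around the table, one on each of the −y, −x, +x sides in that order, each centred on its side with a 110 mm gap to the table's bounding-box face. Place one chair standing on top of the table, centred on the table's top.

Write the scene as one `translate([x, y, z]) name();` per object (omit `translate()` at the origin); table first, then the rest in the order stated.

table();
translate([340, -360, 0]) stool();
translate([-369, 214, 0]) stool();
translate([1049, 214, 0]) stool();
translate([252, 134, 753]) chair();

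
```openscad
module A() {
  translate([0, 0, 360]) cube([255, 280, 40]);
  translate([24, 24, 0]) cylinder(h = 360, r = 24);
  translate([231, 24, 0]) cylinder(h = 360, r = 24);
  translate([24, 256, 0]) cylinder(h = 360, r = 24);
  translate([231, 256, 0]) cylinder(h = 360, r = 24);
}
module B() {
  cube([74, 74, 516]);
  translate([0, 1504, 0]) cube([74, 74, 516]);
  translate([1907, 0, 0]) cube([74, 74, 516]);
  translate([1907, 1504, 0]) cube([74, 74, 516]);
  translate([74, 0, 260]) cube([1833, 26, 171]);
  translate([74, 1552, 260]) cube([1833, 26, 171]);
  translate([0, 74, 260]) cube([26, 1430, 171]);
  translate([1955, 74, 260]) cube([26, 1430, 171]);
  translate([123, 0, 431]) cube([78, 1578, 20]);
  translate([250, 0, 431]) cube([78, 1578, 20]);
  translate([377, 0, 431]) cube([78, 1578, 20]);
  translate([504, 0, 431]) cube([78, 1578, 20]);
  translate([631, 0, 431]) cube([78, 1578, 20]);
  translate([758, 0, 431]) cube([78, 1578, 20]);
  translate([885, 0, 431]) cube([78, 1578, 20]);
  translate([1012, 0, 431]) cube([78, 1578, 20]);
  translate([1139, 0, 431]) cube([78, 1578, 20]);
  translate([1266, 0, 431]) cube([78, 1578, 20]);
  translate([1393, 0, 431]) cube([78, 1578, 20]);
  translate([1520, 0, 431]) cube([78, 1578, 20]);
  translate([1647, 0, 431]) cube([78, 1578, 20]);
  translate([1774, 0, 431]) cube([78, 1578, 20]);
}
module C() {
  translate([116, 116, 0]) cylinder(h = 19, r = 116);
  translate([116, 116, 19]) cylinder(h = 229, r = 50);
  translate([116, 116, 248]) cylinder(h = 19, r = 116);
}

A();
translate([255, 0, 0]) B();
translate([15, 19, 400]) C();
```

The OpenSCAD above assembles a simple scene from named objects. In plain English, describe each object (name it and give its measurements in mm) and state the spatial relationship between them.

A is a four-legged stool. The seat is a 255×280×40 mm slab whose top surface is at z = 400 mm; four round legs, each 48 mm in diameter, run from the floor (z = 0) to the underside of the seat, each leg's axis is inset half a diameter from the nearest pair of seat edges (so the leg's bounding box is flush with the corner).

B is a bed frame 1981 mm long (x) by 1578 mm wide (y). Four 74×74 mm corner posts, 516 mm tall, at the corners of the footprint. Four rails of 26 mm thickness and 171 mm height run between adjacent posts with their undersides at z = 260 mm, their outer faces flush with the outside of the frame (the two x-running rails run between the posts' inner faces; the two y-running rails run between the posts' inner faces). 14 slats, each 78 mm wide (x) and 20 mm thick, lie across the top of the two x-running rails, running the full 1578 mm width of the frame in y; the slats are evenly spaced along x between the inner faces of the end posts with equal gaps (rounded down to the nearest mm) at the −x end and between each pair — any rounding remainder accumulates at the +x end.

C is a spool: two coaxial disc flanges of radius 116 mm and thickness 19 mm, joined by a core cylinder of radius 50 mm and height 229 mm. The lower flange rests on z = 0 and the three cylinders share a vertical axis.

The bed frame is against the stool's +x side, with their −y faces flush. The spool is on top of the stool.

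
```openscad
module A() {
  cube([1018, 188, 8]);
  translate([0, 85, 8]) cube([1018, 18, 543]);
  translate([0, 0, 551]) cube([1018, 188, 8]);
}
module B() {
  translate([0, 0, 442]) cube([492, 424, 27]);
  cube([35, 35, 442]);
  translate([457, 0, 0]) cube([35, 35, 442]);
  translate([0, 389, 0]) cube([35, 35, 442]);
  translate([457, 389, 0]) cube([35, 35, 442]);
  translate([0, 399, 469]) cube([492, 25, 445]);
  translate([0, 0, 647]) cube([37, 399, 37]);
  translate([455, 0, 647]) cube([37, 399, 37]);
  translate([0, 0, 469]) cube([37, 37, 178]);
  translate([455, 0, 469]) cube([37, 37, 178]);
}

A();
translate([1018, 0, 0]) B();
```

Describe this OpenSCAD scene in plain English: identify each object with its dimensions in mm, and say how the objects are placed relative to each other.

A is an I-beam lying along x, 1018 mm long. Overall section height 559 mm. Two flanges 188 mm wide (y) and 8 mm thick, one on the floor and one at the top; a web 18 mm thick runs between them, centred on the flange width.

B is a chair: 492×424 mm seat, 27 mm thick, top at z = 469 mm, on four 35 mm square corner legs flush with the seat edges. A 25 mm thick backrest slab spans the full seat width, extending 445 mm above the seat top, its back face flush with the seat's +y edge. Two armrests of 37×37 mm section run along each side from the seat's front edge to the front of the backrest, top faces 215 mm above the seat top and outer faces flush with the seat's x-edges; a 37×37 mm post under the front of each armrest stands on the seat at the front corner.

The chair is against the I-beam's +x side, with their −y faces flush.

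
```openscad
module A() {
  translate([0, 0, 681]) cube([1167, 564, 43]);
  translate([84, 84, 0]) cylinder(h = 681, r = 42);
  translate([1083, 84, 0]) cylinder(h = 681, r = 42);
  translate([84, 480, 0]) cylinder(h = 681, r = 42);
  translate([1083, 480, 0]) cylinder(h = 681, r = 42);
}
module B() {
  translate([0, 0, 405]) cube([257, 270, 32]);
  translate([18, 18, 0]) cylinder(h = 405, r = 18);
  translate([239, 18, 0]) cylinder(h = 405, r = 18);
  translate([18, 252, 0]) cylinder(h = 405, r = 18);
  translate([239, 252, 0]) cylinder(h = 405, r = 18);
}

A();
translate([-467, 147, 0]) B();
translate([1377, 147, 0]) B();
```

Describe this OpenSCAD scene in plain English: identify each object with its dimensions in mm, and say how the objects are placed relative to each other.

A is a table with a 1167×564 mm rectangular top, 43 mm thick, top surface at z = 724 mm, supported by four round legs of 84 mm diameter, each leg's bounding box inset 42 mm from the nearest pair of top edges, running from the floor.

B is a four-legged stool. The seat is a 257×270×32 mm slab whose top surface is at z = 437 mm; four round legs, each 36 mm in diameter, run from the floor (z = 0) to the underside of the seat, each leg's axis is inset half a diameter from the nearest pair of seat edges (so the leg's bounding box is flush with the corner).

Two stools sit around the table at the −x, +x sides.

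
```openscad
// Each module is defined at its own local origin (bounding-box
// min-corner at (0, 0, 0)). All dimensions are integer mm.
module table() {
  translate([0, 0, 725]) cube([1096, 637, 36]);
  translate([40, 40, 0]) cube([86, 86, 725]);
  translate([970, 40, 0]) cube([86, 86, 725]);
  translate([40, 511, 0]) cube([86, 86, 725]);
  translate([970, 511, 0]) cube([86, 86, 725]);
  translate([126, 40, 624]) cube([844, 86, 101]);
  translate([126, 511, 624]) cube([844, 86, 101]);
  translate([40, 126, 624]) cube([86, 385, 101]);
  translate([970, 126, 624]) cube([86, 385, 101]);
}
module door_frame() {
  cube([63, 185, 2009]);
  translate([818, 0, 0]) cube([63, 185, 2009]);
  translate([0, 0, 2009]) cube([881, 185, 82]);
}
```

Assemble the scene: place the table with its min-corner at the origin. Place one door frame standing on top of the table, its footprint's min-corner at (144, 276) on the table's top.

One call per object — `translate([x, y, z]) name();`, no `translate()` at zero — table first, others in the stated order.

table();
translate([144, 276, 761]) door_frame();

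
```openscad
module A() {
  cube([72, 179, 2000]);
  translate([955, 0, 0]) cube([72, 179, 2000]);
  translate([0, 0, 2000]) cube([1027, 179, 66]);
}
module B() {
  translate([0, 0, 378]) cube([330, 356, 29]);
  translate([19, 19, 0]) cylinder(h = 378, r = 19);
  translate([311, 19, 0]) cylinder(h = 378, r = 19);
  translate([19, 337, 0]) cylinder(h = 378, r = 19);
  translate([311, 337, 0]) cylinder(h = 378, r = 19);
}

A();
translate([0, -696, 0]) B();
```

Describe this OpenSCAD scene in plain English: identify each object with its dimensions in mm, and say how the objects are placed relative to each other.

A is a rectangular door frame: two vertical jambs of 72×179 mm section, 2000 mm tall, with a clear opening 883 mm wide between their inner faces. A header 66 mm tall and 179 mm deep lies on top of the jambs and spans the full outside width.

B is a four-legged stool. The seat is 330×356 mm, 29 mm thick, top at z = 407 mm. It stands on four round legs, each 38 mm in diameter, from z = 0 to the seat underside, each leg's axis is inset half a diameter from the nearest pair of seat edges (so the leg's bounding box is flush with the corner).

The stool is on the floor beside the door frame on its −y side.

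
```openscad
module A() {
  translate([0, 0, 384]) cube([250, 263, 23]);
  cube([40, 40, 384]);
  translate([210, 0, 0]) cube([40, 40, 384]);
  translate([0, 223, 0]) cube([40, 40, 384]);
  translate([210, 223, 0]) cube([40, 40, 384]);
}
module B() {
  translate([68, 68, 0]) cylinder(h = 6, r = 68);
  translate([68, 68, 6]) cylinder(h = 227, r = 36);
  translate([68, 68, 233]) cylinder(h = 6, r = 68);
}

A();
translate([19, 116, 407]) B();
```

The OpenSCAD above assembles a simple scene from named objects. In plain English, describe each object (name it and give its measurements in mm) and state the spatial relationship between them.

A is a simple wooden stool: a rectangular seat 250 mm (x) by 263 mm (y), 23 mm thick, top face at z = 407 mm, on four square legs, each 40×40 mm in cross-section. The legs rest on z = 0, each flush with a corner of the seat.

B is a spool: two coaxial disc flanges of radius 68 mm and thickness 6 mm, joined by a core cylinder of radius 36 mm and height 227 mm. The lower flange rests on z = 0 and the three cylinders share a vertical axis.

The spool is on top of the stool.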